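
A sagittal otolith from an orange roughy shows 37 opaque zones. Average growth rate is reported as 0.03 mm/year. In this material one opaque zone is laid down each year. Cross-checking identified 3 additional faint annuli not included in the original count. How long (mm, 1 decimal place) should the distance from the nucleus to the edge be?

1.2 mm

Adjusted count: 37 + 3 = 40 opaque zones.
Predicted length = 0.03 mm/year × 40 years = 1.2 mm.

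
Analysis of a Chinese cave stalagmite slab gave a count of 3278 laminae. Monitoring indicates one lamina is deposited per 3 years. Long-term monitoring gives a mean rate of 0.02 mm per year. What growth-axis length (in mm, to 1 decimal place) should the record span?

At 3 years per lamina, 3278 × 3 = 9834 years.
Predicted length = 0.02 mm/year × 9834 years = 196.7 mm.

196.7 mm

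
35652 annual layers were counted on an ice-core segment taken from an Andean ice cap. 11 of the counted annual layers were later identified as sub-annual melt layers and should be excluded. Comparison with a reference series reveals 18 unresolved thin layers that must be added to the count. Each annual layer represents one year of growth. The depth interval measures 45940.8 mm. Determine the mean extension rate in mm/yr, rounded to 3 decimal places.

1.288 mm/yr

True annual layer count = 35652 − 11 + 18 = 35659.
Mean rate = 45940.8 mm / 35659 years ≈ 1.288 mm/yr.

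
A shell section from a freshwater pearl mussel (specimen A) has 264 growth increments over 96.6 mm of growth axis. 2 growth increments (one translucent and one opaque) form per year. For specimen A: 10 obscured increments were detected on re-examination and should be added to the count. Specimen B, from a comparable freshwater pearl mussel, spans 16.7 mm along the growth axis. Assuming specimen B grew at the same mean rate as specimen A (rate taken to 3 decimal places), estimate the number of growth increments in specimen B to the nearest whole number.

Specimen A: adjusted count: 264 + 10 = 274 growth increments.
Specimen A: 274 growth increments at 2 per year is 274 / 2 = 137 years.
A: Mean rate = 96.6 mm / 137 years ≈ 0.705 mm per year.
For B, 16.7 / 0.705 = 23.69 years; at 2 growth increments per year that is 23.69 × 2 ≈ 47 growth increments.

47 growth increments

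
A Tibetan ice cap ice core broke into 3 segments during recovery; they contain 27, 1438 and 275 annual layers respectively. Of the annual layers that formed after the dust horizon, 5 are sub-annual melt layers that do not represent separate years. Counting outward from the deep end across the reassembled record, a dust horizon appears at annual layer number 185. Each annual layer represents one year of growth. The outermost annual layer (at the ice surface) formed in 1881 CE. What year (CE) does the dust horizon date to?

Total annual layers = 27 + 1438 + 275 = 1740.
Between annual layer 185 and the ice surface there are 1740 − 185 = 1555 annual layers.
1555 − 5 false = 1550 true annual layers after the dust horizon.
Counting back 1550 years from 1881 CE places the dust horizon in 1881 − 1550 = 331 CE.

331 CE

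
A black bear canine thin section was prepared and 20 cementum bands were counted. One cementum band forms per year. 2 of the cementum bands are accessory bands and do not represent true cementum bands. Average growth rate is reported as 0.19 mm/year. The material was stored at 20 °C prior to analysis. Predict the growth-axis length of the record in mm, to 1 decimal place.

Adjusted count: 20 − 2 = 18 cementum bands.
Length ≈ 0.19 × 18 = 3.4 mm.

3.4 mm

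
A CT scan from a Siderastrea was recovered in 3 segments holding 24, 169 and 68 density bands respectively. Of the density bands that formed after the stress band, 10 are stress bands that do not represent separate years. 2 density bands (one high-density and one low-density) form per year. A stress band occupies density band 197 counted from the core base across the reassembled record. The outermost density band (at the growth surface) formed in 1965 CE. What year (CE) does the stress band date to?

1938 CE

Total density bands = 24 + 169 + 68 = 261.
Between density band 197 and the growth surface there are 261 − 197 = 64 density bands.
Removing the 10 false density bands leaves 64 − 10 = 54 true density bands beyond the stress band.
54 density bands at 2 per year is 54 / 2 = 27 years.
The density band at the growth surface is 1965 CE, so the stress band dates to 1965 − 27 = 1938 CE.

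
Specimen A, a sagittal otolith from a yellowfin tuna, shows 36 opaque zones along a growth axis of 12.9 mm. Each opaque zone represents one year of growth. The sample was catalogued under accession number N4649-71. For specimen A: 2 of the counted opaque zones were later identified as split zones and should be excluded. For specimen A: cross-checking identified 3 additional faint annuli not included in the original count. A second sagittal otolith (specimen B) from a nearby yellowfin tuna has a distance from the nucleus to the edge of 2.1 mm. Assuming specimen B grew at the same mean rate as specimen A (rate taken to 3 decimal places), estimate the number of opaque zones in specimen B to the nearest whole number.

Specimen A: after corrections the count is 36 − 2 + 3 = 37 opaque zones.
A: 12.9 mm over 37 years gives 12.9 / 37 ≈ 0.349 mm per year.
B spans 2.1 / 0.349 = 6.02 years ≈ 6 opaque zones.

6 opaque zones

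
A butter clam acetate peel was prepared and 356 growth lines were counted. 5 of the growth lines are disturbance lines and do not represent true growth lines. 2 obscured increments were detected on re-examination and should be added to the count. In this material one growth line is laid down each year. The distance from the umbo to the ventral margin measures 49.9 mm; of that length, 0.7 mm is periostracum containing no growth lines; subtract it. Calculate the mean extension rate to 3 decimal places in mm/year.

Correcting the raw count gives 356 − 5 + 2 = 353 true growth lines.
Net length = 49.9 − 0.7 = 49.2 mm.
Mean rate = 49.2 mm / 353 years ≈ 0.139 mm/year.

0.139 mm/year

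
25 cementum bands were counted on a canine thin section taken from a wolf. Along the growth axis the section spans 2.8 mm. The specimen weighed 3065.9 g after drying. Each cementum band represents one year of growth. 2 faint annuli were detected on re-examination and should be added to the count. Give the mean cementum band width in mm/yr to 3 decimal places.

After corrections the count is 25 + 2 = 27 cementum bands.
2.8 mm over 27 years gives 2.8 / 27 ≈ 0.104 mm/yr.

0.104 mm/yr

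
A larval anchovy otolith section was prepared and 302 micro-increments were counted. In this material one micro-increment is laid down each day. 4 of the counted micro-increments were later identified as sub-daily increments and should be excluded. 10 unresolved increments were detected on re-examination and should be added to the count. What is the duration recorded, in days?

Correcting the raw count gives 302 − 4 + 10 = 308 true micro-increments.
At one micro-increment per day, that is 308 days.

308 d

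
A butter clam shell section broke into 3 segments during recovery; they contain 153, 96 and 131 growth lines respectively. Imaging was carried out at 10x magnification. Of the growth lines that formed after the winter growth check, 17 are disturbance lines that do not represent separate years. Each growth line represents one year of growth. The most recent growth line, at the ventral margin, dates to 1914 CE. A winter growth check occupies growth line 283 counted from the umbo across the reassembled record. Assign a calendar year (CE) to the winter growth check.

1834 CE

Total growth lines = 153 + 96 + 131 = 380.
380 − 283 = 97 growth lines lie beyond the winter growth check toward the ventral margin.
97 − 17 false = 80 true growth lines after the winter growth check.
1914 − 80 = 1834 CE.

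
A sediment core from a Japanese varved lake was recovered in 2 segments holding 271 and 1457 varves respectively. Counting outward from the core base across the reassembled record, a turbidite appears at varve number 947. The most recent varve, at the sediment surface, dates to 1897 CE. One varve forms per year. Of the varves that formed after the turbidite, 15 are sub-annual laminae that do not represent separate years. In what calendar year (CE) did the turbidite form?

Total varves = 271 + 1457 = 1728.
1728 − 947 = 781 varves lie beyond the turbidite toward the sediment surface.
Removing the 15 false varves leaves 781 − 15 = 766 true varves beyond the turbidite.
1897 − 766 = 1131 CE.

1131 CE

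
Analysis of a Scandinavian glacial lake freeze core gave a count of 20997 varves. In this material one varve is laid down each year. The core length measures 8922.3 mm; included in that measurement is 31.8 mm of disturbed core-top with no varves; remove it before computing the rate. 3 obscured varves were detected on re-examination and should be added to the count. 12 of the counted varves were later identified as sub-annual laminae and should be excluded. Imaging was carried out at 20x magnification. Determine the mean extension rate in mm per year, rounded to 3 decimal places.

True varve count = 20997 − 12 + 3 = 20988.
Net length = 8922.3 − 31.8 = 8890.5 mm.
Extension rate ≈ 8890.5 / 20988 = 0.424 mm per year.

0.424 mm per year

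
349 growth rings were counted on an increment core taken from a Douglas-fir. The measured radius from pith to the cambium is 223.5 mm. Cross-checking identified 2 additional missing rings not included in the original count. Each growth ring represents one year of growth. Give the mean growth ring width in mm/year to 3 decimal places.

After corrections the count is 349 + 2 = 351 growth rings.
Extension rate ≈ 223.5 / 351 = 0.637 mm/year.

0.637 mm/year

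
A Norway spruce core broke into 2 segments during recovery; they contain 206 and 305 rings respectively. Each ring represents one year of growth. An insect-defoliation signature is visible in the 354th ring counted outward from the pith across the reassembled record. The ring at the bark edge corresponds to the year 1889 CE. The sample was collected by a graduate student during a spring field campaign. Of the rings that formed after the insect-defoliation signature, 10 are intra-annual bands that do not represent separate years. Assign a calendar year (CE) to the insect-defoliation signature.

Total rings = 206 + 305 = 511.
Between ring 354 and the bark edge there are 511 − 354 = 157 rings.
Removing the 10 false rings leaves 157 − 10 = 147 true rings beyond the insect-defoliation signature.
1889 − 147 = 1742 CE.

1742 CE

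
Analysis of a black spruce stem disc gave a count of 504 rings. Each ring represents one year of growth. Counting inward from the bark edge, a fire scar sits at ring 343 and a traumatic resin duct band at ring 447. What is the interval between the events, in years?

104 yr

447 − 343 = 104 rings lie between the two events.
At one ring per year, 104 years elapsed between them.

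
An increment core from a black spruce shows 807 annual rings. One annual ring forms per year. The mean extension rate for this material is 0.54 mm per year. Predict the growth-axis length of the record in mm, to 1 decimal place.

435.8 mm

807 years of growth are recorded.
807 years at 0.54 mm/year gives 0.54 × 807 = 435.8 mm.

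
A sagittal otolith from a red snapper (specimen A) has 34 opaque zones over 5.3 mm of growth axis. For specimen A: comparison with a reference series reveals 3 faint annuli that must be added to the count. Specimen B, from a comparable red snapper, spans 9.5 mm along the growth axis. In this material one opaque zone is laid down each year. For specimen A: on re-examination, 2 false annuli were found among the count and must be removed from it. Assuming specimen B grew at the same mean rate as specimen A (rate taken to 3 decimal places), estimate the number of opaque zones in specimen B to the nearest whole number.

Specimen A: adjusted count: 34 − 2 + 3 = 35 opaque zones.
A: Mean rate = 5.3 mm / 35 years ≈ 0.151 mm/yr.
B spans 9.5 / 0.151 = 62.91 years ≈ 63 opaque zones.

63 opaque zones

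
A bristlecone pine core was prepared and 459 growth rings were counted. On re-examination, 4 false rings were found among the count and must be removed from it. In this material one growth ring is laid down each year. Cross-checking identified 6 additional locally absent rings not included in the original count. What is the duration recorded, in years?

461 years

After corrections the count is 459 − 4 + 6 = 461 growth rings.
With a one-to-one growth ring periodicity this is 461 years.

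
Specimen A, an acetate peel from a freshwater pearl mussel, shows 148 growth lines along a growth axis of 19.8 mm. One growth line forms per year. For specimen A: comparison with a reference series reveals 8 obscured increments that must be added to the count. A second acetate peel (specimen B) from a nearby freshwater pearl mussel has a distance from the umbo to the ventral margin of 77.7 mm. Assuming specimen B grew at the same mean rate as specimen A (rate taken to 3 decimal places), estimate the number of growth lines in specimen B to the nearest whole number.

Specimen A: after corrections the count is 148 + 8 = 156 growth lines.
A: Extension rate ≈ 19.8 / 156 = 0.127 mm/year.
B spans 77.7 / 0.127 = 611.81 years ≈ 612 growth lines.

612 growth lines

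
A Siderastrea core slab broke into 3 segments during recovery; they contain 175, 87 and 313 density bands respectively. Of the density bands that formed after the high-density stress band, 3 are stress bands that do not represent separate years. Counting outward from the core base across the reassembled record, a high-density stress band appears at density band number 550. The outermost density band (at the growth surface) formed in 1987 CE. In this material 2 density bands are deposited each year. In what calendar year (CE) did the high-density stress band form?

1976 CE

Total density bands = 175 + 87 + 313 = 575.
Between density band 550 and the growth surface there are 575 − 550 = 25 density bands.
Excluding 3 false density bands: 25 − 3 = 22.
Dividing by 2 density bands per year: 22 / 2 = 11 years.
1987 − 11 = 1976 CE.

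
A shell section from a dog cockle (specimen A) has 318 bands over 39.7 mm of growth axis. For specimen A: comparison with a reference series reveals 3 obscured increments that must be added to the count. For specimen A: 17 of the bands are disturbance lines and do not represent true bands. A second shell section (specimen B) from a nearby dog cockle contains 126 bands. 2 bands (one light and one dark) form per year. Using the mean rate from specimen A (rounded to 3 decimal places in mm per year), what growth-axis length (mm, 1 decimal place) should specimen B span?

16.4 mm

Specimen A: true band count = 318 − 17 + 3 = 304.
Specimen A: 304 bands at 2 per year is 304 / 2 = 152 years.
A: Extension rate ≈ 39.7 / 152 = 0.261 mm/yr.
Specimen B: 126 bands at 2 per year is 126 / 2 = 63 years. For B, 0.261 mm/year × 63 years = 16.4 mm.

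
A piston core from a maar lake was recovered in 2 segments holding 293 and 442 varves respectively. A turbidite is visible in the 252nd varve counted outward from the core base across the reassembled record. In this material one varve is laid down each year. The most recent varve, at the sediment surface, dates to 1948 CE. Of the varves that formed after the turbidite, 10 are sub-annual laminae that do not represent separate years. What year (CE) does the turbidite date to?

Total varves = 293 + 442 = 735.
Between varve 252 and the sediment surface there are 735 − 252 = 483 varves.
Removing the 10 false varves leaves 483 − 10 = 473 true varves beyond the turbidite.
1948 − 473 = 1475 CE.

1475 CE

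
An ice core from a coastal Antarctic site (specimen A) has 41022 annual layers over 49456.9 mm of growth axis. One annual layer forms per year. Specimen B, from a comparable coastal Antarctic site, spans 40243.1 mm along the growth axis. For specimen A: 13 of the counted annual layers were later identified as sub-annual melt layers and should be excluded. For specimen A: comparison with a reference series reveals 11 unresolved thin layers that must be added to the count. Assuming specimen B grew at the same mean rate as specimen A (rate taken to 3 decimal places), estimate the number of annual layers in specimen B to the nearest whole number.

33369 annual layers

Specimen A: true annual layer count = 41022 − 13 + 11 = 41020.
A: Mean rate = 49456.9 mm / 41020 years ≈ 1.206 mm per year.
B spans 40243.1 / 1.206 = 33369.07 years ≈ 33369 annual layers.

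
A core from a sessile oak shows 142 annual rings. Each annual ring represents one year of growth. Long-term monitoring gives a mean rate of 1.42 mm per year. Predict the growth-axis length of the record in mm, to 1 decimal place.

201.6 mm

The record spans 142 years at 1.42 mm per year.
142 years at 1.42 mm/year gives 1.42 × 142 = 201.6 mm.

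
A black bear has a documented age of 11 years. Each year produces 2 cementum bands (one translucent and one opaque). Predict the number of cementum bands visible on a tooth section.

Expected cementum bands: 11 × 2 = 22.
So 22 cementum bands should be present.

22 cementum bands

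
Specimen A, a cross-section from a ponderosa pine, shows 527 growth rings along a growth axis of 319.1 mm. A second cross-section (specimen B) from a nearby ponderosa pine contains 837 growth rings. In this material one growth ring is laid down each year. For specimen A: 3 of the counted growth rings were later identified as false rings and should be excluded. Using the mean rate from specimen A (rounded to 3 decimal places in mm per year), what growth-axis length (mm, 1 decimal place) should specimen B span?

509.7 mm

Specimen A: after corrections the count is 527 − 3 = 524 growth rings.
A: Extension rate ≈ 319.1 / 524 = 0.609 mm/year.
B's length ≈ 0.609 × 837 = 509.7 mm.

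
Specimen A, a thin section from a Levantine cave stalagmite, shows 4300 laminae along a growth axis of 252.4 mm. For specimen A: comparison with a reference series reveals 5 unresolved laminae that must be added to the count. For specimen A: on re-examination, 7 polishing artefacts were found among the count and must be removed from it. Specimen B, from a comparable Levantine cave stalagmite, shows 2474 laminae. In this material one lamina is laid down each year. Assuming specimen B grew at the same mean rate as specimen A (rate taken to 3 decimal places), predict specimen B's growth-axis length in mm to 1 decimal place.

146.0 mm

Specimen A: after corrections the count is 4300 − 7 + 5 = 4298 laminae.
A: 252.4 mm over 4298 years gives 252.4 / 4298 ≈ 0.059 mm/yr.
For B, 0.059 mm/year × 2474 years = 146.0 mm.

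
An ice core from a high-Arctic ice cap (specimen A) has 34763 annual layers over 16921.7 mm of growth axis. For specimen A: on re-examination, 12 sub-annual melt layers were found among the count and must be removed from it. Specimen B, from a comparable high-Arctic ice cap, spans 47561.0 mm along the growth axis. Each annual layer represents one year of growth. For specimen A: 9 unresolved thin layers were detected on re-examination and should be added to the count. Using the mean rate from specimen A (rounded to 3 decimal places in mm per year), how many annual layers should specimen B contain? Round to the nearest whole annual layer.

Specimen A: after corrections the count is 34763 − 12 + 9 = 34760 annual layers.
A: Mean rate = 16921.7 mm / 34760 years ≈ 0.487 mm/yr.
B spans 47561.0 / 0.487 = 97661.19 years ≈ 97661 annual layers.

97661 annual layers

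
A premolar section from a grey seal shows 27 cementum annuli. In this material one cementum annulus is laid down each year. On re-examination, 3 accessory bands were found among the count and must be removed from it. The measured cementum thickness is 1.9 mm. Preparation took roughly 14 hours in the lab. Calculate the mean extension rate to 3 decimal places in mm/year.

Adjusted count: 27 − 3 = 24 cementum annuli.
Extension rate ≈ 1.9 / 24 = 0.079 mm/year.

0.079 mm/year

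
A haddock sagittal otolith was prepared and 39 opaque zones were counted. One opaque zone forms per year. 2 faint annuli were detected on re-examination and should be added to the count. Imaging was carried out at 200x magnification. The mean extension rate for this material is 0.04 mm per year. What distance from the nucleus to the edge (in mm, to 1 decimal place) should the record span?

After corrections the count is 39 + 2 = 41 opaque zones.
Length ≈ 0.04 × 41 = 1.6 mm.

1.6 mm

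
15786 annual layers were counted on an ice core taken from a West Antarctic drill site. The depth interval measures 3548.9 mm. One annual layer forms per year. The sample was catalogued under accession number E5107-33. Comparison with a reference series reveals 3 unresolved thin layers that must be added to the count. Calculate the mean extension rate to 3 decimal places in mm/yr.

0.225 mm/yr

True annual layer count = 15786 + 3 = 15789.
Extension rate ≈ 3548.9 / 15789 = 0.225 mm/yr.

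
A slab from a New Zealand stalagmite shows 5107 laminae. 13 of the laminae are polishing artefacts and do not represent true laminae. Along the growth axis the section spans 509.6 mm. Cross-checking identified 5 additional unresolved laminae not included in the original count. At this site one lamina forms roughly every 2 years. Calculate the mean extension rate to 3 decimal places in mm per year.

0.050 mm per year

Adjusted count: 5107 − 13 + 5 = 5099 laminae.
Multiplying by 2 years per lamina: 5099 × 2 = 10198 years.
509.6 mm over 10198 years gives 509.6 / 10198 ≈ 0.050 mm per year.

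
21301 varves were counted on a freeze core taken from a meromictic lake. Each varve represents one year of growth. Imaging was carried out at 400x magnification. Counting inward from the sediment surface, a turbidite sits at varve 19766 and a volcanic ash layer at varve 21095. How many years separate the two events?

Separation: 21095 − 19766 = 1329 varves.
At one varve per year, 1329 years elapsed between them.

1329 yr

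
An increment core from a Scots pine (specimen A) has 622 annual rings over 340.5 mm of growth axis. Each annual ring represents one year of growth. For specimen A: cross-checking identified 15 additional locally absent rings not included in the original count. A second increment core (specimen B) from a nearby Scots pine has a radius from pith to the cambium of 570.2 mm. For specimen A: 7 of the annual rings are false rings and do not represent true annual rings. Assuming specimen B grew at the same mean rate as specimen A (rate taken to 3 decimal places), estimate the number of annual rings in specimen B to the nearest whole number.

Specimen A: correcting the raw count gives 622 − 7 + 15 = 630 true annual rings.
A: Extension rate ≈ 340.5 / 630 = 0.540 mm/yr.
B spans 570.2 / 0.540 = 1055.93 years ≈ 1056 annual rings.

1056 annual rings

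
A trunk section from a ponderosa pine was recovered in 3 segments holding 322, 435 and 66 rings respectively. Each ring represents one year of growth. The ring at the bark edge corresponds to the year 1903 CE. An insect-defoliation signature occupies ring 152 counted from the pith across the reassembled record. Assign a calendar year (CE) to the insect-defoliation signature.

Total rings = 322 + 435 + 66 = 823.
823 − 152 = 671 rings lie beyond the insect-defoliation signature toward the bark edge.
The ring at the bark edge is 1903 CE, so the insect-defoliation signature dates to 1903 − 671 = 1232 CE.

1232 CE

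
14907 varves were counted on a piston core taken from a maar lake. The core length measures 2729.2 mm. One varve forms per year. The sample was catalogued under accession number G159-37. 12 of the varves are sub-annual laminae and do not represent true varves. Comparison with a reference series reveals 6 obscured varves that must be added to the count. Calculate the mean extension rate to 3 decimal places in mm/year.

True varve count = 14907 − 12 + 6 = 14901.
2729.2 mm over 14901 years gives 2729.2 / 14901 ≈ 0.183 mm/year.

0.183 mm/year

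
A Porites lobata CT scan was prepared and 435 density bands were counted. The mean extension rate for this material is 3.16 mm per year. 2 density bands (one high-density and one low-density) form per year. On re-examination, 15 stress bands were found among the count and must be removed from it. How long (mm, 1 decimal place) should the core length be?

663.6 mm

True density band count = 435 − 15 = 420.
Dividing by 2 density bands per year: 420 / 2 = 210 years.
Predicted length = 3.16 mm/year × 210 years = 663.6 mm.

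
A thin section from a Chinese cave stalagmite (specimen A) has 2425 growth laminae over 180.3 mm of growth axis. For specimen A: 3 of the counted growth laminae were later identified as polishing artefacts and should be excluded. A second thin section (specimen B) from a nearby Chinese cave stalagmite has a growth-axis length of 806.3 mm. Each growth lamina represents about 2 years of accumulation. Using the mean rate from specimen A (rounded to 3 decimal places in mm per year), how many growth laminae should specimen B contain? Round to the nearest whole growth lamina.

10896 growth laminae

Specimen A: correcting the raw count gives 2425 − 3 = 2422 true growth laminae.
Specimen A: 2422 growth laminae at 2 years each span 2422 × 2 = 4844 years.
A: Mean rate = 180.3 mm / 4844 years ≈ 0.037 mm/year.
For B, 806.3 / 0.037 = 21791.89 years; at 2 years per growth lamina that is 21791.89 / 2 ≈ 10896 growth laminae.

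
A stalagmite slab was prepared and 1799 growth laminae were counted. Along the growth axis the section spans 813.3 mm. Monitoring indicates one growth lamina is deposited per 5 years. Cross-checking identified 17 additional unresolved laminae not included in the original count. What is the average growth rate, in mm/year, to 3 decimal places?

True growth lamina count = 1799 + 17 = 1816.
Multiplying by 5 years per growth lamina: 1816 × 5 = 9080 years.
Mean rate = 813.3 mm / 9080 years ≈ 0.090 mm/year.

0.090 mm/year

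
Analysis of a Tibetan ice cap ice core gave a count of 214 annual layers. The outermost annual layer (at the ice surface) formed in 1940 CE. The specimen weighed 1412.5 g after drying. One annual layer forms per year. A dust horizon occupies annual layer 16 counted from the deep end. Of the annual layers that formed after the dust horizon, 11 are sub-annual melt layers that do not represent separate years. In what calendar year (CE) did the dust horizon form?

214 − 16 = 198 annual layers lie beyond the dust horizon toward the ice surface.
Removing the 11 false annual layers leaves 198 − 11 = 187 true annual layers beyond the dust horizon.
The annual layer at the ice surface is 1940 CE, so the dust horizon dates to 1940 − 187 = 1753 CE.

1753 CE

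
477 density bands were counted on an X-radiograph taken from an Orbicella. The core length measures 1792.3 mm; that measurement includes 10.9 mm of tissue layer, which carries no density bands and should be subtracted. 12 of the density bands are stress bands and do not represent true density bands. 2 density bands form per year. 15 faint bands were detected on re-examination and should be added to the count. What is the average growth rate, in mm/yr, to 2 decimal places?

7.42 mm/yr

True density band count = 477 − 12 + 15 = 480.
480 density bands at 2 per year is 480 / 2 = 240 years.
Removing the 10.9 mm offcut leaves 1792.3 − 10.9 = 1781.4 mm.
Extension rate ≈ 1781.4 / 240 = 7.42 mm/yr.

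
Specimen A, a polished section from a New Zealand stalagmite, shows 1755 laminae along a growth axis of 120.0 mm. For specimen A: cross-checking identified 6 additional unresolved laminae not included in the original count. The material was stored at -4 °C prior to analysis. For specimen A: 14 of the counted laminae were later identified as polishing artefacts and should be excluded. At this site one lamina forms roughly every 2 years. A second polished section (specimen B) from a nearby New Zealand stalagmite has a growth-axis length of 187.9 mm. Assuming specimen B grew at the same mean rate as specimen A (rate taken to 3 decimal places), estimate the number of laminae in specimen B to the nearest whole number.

Specimen A: after corrections the count is 1755 − 14 + 6 = 1747 laminae.
Specimen A: at 2 years per lamina, 1747 × 2 = 3494 years.
A: Extension rate ≈ 120.0 / 3494 = 0.034 mm/yr.
For B, 187.9 / 0.034 = 5526.47 years; at 2 years per lamina that is 5526.47 / 2 ≈ 2763 laminae.

2763 laminae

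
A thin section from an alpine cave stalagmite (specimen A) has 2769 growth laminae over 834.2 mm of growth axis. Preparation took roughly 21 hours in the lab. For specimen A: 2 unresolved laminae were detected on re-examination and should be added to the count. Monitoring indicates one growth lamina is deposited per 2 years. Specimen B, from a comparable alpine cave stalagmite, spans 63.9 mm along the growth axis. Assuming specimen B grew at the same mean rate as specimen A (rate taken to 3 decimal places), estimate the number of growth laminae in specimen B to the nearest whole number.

212 growth laminae

Specimen A: true growth lamina count = 2769 + 2 = 2771.
Specimen A: 2771 growth laminae at 2 years each span 2771 × 2 = 5542 years.
A: Mean rate = 834.2 mm / 5542 years ≈ 0.151 mm/year.
For B, 63.9 / 0.151 = 423.18 years; at 2 years per growth lamina that is 423.18 / 2 ≈ 212 growth laminae.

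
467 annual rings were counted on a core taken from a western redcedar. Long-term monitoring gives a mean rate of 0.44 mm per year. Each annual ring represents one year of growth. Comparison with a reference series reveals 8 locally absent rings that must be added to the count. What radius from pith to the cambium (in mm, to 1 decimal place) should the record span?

209.0 mm

Adjusted count: 467 + 8 = 475 annual rings.
475 years at 0.44 mm/year gives 0.44 × 475 = 209.0 mm.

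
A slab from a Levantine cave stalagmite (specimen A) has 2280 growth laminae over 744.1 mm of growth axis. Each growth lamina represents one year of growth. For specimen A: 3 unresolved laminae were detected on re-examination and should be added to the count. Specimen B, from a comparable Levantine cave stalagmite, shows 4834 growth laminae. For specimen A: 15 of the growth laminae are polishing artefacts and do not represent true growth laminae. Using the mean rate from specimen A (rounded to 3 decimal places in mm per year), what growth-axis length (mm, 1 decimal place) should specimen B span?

1585.6 mm

Specimen A: true growth lamina count = 2280 − 15 + 3 = 2268.
A: Mean rate = 744.1 mm / 2268 years ≈ 0.328 mm/year.
For B, 0.328 mm/year × 4834 years = 1585.6 mm.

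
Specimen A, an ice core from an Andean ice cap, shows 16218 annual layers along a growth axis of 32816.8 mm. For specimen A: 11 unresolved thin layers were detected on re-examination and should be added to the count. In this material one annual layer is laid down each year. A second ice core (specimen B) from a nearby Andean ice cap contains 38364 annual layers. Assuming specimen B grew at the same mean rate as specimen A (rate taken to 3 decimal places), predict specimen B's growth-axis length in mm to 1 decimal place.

Specimen A: adjusted count: 16218 + 11 = 16229 annual layers.
A: Mean rate = 32816.8 mm / 16229 years ≈ 2.022 mm/year.
Length of B = 2.022 × 38364 = 77572.0 mm.

77572.0 mm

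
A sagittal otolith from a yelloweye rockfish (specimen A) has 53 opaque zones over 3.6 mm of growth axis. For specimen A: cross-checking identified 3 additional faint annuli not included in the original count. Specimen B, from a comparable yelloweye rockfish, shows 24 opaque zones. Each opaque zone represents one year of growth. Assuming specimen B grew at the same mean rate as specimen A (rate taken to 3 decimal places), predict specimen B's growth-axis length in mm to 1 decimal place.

Specimen A: adjusted count: 53 + 3 = 56 opaque zones.
A: Mean rate = 3.6 mm / 56 years ≈ 0.064 mm/year.
B's length ≈ 0.064 × 24 = 1.5 mm.

1.5 mm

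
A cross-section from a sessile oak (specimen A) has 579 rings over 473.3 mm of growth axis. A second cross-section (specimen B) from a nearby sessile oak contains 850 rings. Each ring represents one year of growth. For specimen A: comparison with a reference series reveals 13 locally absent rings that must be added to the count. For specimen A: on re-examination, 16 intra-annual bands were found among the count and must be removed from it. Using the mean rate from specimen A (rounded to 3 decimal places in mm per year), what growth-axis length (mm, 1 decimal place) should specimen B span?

698.7 mm

Specimen A: correcting the raw count gives 579 − 16 + 13 = 576 true rings.
A: Mean rate = 473.3 mm / 576 years ≈ 0.822 mm per year.
Length of B = 0.822 × 850 = 698.7 mm.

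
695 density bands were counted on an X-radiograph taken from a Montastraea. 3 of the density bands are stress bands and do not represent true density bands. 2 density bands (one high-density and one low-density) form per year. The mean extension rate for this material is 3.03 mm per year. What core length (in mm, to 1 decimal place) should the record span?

1048.4 mm

Adjusted count: 695 − 3 = 692 density bands.
Dividing by 2 density bands per year: 692 / 2 = 346 years.
Predicted length = 3.03 mm/year × 346 years = 1048.4 mm.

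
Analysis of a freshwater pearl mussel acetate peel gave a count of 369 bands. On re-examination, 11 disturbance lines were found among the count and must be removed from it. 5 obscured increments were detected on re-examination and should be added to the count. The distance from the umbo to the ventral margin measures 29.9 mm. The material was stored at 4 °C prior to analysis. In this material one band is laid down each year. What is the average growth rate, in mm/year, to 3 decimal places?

After corrections the count is 369 − 11 + 5 = 363 bands.
Mean rate = 29.9 mm / 363 years ≈ 0.082 mm/year.

0.082 mm/year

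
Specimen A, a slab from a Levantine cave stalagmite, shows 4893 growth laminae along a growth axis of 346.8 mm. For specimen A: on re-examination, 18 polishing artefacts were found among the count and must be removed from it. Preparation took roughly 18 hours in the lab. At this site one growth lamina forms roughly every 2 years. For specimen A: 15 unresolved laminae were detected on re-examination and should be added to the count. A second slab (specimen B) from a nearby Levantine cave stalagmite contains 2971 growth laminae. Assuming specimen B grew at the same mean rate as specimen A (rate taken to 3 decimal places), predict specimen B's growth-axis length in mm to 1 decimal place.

208.0 mm

Specimen A: adjusted count: 4893 − 18 + 15 = 4890 growth laminae.
Specimen A: 4890 growth laminae at 2 years each span 4890 × 2 = 9780 years.
A: Mean rate = 346.8 mm / 9780 years ≈ 0.035 mm/year.
Specimen B: multiplying by 2 years per growth lamina: 2971 × 2 = 5942 years. Length of B = 0.035 × 5942 = 208.0 mm.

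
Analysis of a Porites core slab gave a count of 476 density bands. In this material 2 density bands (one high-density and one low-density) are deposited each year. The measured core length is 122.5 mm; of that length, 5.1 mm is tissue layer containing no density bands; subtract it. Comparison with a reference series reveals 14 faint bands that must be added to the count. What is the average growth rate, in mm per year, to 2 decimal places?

After corrections the count is 476 + 14 = 490 density bands.
490 density bands at 2 per year is 490 / 2 = 245 years.
Net length = 122.5 − 5.1 = 117.4 mm.
Mean rate = 117.4 mm / 245 years ≈ 0.48 mm per year.

0.48 mm per year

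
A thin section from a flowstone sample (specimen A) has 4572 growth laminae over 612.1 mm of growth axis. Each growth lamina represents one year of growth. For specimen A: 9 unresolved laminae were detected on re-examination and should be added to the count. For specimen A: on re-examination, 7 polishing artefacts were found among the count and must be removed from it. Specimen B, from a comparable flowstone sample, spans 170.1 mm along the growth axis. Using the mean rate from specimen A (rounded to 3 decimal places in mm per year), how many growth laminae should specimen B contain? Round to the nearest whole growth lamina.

Specimen A: adjusted count: 4572 − 7 + 9 = 4574 growth laminae.
A: Mean rate = 612.1 mm / 4574 years ≈ 0.134 mm/yr.
B spans 170.1 / 0.134 = 1269.40 years ≈ 1269 growth laminae.

1269 growth laminae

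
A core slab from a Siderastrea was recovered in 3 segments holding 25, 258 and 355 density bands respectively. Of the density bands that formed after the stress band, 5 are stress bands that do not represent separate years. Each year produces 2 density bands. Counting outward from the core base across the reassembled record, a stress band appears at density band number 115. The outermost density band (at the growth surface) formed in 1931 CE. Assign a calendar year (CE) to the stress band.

1672 CE

Total density bands = 25 + 258 + 355 = 638.
Between density band 115 and the growth surface there are 638 − 115 = 523 density bands.
Removing the 5 false density bands leaves 523 − 5 = 518 true density bands beyond the stress band.
518 density bands at 2 per year is 518 / 2 = 259 years.
Counting back 259 years from 1931 CE places the stress band in 1931 − 259 = 1672 CE.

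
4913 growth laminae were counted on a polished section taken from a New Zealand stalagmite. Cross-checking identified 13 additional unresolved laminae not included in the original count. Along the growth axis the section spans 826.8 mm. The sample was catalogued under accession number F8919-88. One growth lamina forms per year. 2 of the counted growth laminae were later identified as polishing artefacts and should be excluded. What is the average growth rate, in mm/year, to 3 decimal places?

0.168 mm/year

True growth lamina count = 4913 − 2 + 13 = 4924.
Extension rate ≈ 826.8 / 4924 = 0.168 mm/year.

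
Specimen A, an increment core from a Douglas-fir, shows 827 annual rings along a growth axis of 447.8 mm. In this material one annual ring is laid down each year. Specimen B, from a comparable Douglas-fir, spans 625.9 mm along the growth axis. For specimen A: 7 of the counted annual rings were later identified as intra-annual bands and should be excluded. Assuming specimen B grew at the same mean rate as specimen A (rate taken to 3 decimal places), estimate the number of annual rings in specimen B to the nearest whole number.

1146 annual rings

Specimen A: after corrections the count is 827 − 7 = 820 annual rings.
A: Extension rate ≈ 447.8 / 820 = 0.546 mm per year.
Specimen B: 625.9 mm / 0.546 mm per year = 1146.34 years ≈ 1146 annual rings.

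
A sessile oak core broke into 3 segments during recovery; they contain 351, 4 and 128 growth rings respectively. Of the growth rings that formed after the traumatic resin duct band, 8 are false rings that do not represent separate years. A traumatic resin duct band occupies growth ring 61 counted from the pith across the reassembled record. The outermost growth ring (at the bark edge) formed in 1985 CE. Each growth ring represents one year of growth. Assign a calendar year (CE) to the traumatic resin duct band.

Total growth rings = 351 + 4 + 128 = 483.
Between growth ring 61 and the bark edge there are 483 − 61 = 422 growth rings.
422 − 8 false = 414 true growth rings after the traumatic resin duct band.
The growth ring at the bark edge is 1985 CE, so the traumatic resin duct band dates to 1985 − 414 = 1571 CE.

1571 CE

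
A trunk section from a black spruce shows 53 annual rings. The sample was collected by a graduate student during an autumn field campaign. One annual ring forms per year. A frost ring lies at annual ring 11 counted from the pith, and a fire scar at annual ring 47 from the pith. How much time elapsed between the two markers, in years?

The two markers are separated by 47 − 11 = 36 annual rings.
At one annual ring per year, 36 years elapsed between them.

36 years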